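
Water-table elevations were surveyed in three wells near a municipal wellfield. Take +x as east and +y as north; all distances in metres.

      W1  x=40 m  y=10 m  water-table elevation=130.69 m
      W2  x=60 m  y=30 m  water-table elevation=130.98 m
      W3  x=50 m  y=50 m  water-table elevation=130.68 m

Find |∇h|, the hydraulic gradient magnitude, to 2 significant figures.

With h = a·x + b·y + c and W1 as origin, the differences give:
  20·a + 20·b = +0.29
  10·a + 40·b = -0.01
Eliminate b (×40 and ×20, subtract): 600·a = 11.800 → a = ∂h/∂x = +0.01967
Back-substitute: b = ∂h/∂y = -0.005167.
|∇h| = √(0.01967² + -0.005167²) = 0.02034

0.020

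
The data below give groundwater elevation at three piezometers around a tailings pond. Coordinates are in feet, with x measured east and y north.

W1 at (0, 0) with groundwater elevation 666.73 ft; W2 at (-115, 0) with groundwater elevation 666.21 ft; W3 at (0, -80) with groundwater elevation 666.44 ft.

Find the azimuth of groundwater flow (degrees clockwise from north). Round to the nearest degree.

∂h/∂x = (666.21 − 666.73) / (-115 − 0) = +0.004522
∂h/∂y = (666.44 − 666.73) / (-80 − 0) = +0.003625
Flow direction (−∇h) has components (-0.004522 E, -0.003625 N).
Azimuth = atan2(E, N) = atan2(-0.004522, -0.003625) = 231.3° ≈ 231°.

231°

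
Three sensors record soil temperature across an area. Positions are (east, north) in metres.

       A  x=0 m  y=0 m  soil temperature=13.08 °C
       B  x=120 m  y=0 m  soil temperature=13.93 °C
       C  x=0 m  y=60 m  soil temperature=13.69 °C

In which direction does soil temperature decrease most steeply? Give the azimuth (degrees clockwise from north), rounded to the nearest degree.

215°

∂T/∂x = (13.93 − 13.08) / (120 − 0) = +0.007083
∂T/∂y = (13.69 − 13.08) / (60 − 0) = +0.01017
Steepest decrease is along −∇f: components (-0.007083 E, -0.01017 N).
Azimuth = atan2(-0.007083, -0.01017) = 214.9° ≈ 215°.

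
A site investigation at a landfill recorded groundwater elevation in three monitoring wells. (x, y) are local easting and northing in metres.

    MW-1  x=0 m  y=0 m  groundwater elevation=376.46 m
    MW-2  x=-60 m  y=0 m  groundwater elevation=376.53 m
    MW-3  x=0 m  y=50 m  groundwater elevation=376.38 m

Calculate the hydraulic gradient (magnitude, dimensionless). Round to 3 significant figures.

0.00198

∂h/∂x = (376.53 − 376.46) / (-60 − 0) = -0.001167
∂h/∂y = (376.38 − 376.46) / (50 − 0) = -0.001600
|∇h| = √(-0.001167² + -0.001600²) = 0.00198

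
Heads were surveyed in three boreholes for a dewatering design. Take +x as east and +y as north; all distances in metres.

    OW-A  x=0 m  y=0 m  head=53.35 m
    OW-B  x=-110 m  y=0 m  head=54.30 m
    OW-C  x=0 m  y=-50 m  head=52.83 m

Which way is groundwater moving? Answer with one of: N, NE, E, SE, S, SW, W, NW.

SE

∂h/∂x = (54.30 − 53.35) / (-110 − 0) = -0.008636
∂h/∂y = (52.83 − 53.35) / (-50 − 0) = +0.01040
Flow = −∇h = (+0.008636 east, -0.01040 north), which points southeast.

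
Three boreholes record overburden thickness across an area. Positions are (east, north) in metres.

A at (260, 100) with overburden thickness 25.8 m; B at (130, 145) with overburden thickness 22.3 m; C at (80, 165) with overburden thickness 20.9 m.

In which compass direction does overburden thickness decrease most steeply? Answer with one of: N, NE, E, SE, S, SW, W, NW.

With d = a·x + b·y + c and A as origin, the differences give:
  (-130)·a + 45·b = -3.5
  (-180)·a + 65·b = -4.9
Eliminate b (×65 and ×45, subtract): -350·a = -7.00 → a = ∂d/∂x = +0.02000
Back-substitute: b = ∂d/∂y = -0.02000.
Steepest decrease is along −∇f = (-0.02000 E, +0.02000 N) → northwest.

NW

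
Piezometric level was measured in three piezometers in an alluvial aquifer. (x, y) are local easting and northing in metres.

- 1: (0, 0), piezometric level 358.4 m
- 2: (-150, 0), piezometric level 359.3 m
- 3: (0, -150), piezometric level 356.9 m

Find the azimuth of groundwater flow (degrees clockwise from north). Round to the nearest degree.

149°

∂h/∂x = (359.3 − 358.4) / (-150 − 0) = -0.006000
∂h/∂y = (356.9 − 358.4) / (-150 − 0) = +0.01000
Flow direction (−∇h) has components (+0.006000 E, -0.01000 N).
Azimuth = atan2(E, N) = atan2(+0.006000, -0.01000) = 149.0° ≈ 149°.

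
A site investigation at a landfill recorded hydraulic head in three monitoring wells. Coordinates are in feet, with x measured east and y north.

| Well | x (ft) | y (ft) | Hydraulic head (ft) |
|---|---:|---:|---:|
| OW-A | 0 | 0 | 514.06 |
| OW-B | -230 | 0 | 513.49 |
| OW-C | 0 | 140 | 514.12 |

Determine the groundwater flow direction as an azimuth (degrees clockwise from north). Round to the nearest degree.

∂h/∂x = (513.49 − 514.06) / (-230 − 0) = +0.002478
∂h/∂y = (514.12 − 514.06) / (140 − 0) = +0.0004286
Flow direction (−∇h) has components (-0.002478 E, -0.0004286 N).
Azimuth = atan2(E, N) = atan2(-0.002478, -0.0004286) = 260.2° ≈ 260°.

260°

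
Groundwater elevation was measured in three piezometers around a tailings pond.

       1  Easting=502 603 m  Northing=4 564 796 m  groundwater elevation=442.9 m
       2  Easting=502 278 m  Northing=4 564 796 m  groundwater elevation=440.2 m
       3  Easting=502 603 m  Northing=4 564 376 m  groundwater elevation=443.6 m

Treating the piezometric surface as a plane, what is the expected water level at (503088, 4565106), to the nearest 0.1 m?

446.4 m

∂h/∂x = (440.2 − 442.9) / (502278 − 502603) = +0.008308
∂h/∂y = (443.6 − 442.9) / (4564376 − 4564796) = -0.001667
h(503088, 4565106) = 442.9 + (+0.008308)·(485) + (-0.001667)·(310) = 442.9 +4.029 -0.517 = 446.413 m.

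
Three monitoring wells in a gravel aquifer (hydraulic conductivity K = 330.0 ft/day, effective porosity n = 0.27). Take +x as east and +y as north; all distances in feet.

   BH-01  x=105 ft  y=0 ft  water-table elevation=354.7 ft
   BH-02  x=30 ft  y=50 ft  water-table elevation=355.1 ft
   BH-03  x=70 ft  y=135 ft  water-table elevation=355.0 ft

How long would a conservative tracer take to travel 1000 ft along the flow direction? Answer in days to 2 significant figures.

Differences from BH-01: to BH-02 (Δx, Δy, Δh) = (-75, 50, +0.4); to BH-03 = (-35, 135, +0.3).
Solve a·Δx + b·Δy = Δh: det = (-75)·135 − (-35)·50 = -8375.
∂h/∂x = [(+0.4)·135 − (+0.3)·50] / -8375 = -0.004657
∂h/∂y = [(-75)·(+0.3) − (-35)·(+0.4)] / -8375 = +0.001015
|∇h| = √(-0.004657² + 0.001015²) = 0.004766
Seepage velocity v = K·i/n = 330.0 × 0.004766 / 0.27 = 5.825 ft/day.
t = 1000 / 5.825 = 171.7 days.

170 days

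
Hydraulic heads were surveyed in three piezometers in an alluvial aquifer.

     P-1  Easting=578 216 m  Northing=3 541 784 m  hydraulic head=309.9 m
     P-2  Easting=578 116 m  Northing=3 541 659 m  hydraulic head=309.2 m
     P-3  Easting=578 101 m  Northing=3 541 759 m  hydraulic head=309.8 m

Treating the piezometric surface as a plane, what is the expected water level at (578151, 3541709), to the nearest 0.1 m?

309.5 m

With h = a·x + b·y + c and P-1 as origin, the differences give:
  (-100)·a + (-125)·b = -0.7
  (-115)·a + (-25)·b = -0.1
Eliminate b (×(-25) and ×(-125), subtract): -11875·a = 5.00 → a = ∂h/∂x = -0.0004211
Back-substitute: b = ∂h/∂y = +0.005937.
h(578151, 3541709) = 309.9 + (-0.0004211)·(-65) + (+0.005937)·(-75) = 309.9 +0.027 -0.445 = 309.482 m.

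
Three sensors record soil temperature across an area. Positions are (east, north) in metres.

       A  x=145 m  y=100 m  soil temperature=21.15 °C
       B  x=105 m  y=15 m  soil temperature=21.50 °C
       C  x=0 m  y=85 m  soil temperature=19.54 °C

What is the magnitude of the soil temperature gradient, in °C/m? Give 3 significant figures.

Differences from A: to B (Δx, Δy, Δh) = (-40, -85, +0.35); to C = (-145, -15, -1.61).
Solve a·Δx + b·Δy = ΔT: det = (-40)·(-15) − (-145)·(-85) = -11725.
∂T/∂x = [(+0.35)·(-15) − (-1.61)·(-85)] / -11725 = +0.01212
∂T/∂y = [(-40)·(-1.61) − (-145)·(+0.35)] / -11725 = -0.009821
|∇f| = √(0.01212² + -0.009821²) = 0.0156 °C/m

0.0156 °C/m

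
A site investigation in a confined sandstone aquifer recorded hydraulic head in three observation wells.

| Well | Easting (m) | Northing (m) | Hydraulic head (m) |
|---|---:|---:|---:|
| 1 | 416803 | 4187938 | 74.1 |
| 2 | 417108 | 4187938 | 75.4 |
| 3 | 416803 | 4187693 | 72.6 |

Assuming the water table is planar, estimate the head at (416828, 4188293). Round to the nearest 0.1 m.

∂h/∂x = (75.4 − 74.1) / (417108 − 416803) = +0.004262
∂h/∂y = (72.6 − 74.1) / (4187693 − 4187938) = +0.006122
h(416828, 4188293) = 74.1 + (+0.004262)·(25) + (+0.006122)·(355) = 74.1 +0.107 +2.173 = 76.380 m.

76.4 m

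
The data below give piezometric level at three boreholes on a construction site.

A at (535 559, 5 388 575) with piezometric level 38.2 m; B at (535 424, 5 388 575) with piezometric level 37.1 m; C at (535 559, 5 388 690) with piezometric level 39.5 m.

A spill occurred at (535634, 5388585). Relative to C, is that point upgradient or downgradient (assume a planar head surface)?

∂h/∂x = (37.1 − 38.2) / (535424 − 535559) = +0.008148
∂h/∂y = (39.5 − 38.2) / (5388690 − 5388575) = +0.01130
Head at (535634, 5388585) = 38.2 + (+0.008148)·(75) + (+0.01130)·(10) = 38.92 m.
That is lower than the 39.5 m at C, so the point is downgradient.

downgradient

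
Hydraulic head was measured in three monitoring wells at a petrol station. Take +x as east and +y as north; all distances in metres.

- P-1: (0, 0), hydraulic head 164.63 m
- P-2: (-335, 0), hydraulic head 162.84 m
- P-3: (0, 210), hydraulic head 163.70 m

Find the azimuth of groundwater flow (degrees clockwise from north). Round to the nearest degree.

310°

∂h/∂x = (162.84 − 164.63) / (-335 − 0) = +0.005343
∂h/∂y = (163.70 − 164.63) / (210 − 0) = -0.004429
Flow direction (−∇h) has components (-0.005343 E, +0.004429 N).
Azimuth = atan2(E, N) = atan2(-0.005343, +0.004429) = 309.7° ≈ 310°.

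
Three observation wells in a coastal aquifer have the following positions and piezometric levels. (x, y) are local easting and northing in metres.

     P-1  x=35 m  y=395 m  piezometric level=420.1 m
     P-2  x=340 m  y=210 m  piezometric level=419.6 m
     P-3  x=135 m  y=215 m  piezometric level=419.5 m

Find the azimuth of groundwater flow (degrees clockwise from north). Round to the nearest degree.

With h = a·x + b·y + c and P-1 as origin, the differences give:
  305·a + (-185)·b = -0.5
  100·a + (-180)·b = -0.6
Eliminate b (×(-180) and ×(-185), subtract): -36400·a = -21.00 → a = ∂h/∂x = +0.0005769
Back-substitute: b = ∂h/∂y = +0.003654.
Flow direction (−∇h) has components (-0.0005769 E, -0.003654 N).
Azimuth = atan2(E, N) = atan2(-0.0005769, -0.003654) = 189.0° ≈ 189°.

189°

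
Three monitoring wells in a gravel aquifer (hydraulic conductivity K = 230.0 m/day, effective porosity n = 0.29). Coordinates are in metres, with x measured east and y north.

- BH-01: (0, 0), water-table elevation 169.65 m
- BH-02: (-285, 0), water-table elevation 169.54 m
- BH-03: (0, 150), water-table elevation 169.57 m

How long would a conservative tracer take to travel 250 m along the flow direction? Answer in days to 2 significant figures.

480 days

∂h/∂x = (169.54 − 169.65) / (-285 − 0) = +0.0003860
∂h/∂y = (169.57 − 169.65) / (150 − 0) = -0.0005333
|∇h| = √(0.0003860² + -0.0005333²) = 0.0006583
Seepage velocity v = K·i/n = 230.0 × 0.0006583 / 0.29 = 0.5221 m/day.
t = 250 / 0.5221 = 478.8 days.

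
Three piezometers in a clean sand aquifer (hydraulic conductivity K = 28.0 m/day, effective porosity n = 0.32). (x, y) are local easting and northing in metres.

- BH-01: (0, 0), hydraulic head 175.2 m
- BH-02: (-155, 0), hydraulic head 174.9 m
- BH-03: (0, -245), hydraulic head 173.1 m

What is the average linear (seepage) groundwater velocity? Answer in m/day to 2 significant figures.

0.77 m/day

∂h/∂x = (174.9 − 175.2) / (-155 − 0) = +0.001935
∂h/∂y = (173.1 − 175.2) / (-245 − 0) = +0.008571
|∇h| = √(0.001935² + 0.008571²) = 0.008787
Seepage velocity v = K·i/n = 28.0 × 0.008787 / 0.32 = 0.7689 m/day.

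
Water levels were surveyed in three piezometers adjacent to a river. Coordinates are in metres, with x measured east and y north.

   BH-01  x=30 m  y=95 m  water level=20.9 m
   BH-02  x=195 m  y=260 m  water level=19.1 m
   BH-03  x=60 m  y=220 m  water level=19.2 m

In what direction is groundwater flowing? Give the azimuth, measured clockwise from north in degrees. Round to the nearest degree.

Differences from BH-01: to BH-02 (Δx, Δy, Δh) = (165, 165, -1.8); to BH-03 = (30, 125, -1.7).
Determinant of the coordinate differences = 165·125 − 30·165 = 15675.
∂h/∂x = [(-1.8)·125 − (-1.7)·165] / 15675 = +0.003541
∂h/∂y = [165·(-1.7) − 30·(-1.8)] / 15675 = -0.01445
Flow direction (−∇h) has components (-0.003541 E, +0.01445 N).
Azimuth = atan2(E, N) = atan2(-0.003541, +0.01445) = 346.2° ≈ 346°.

346°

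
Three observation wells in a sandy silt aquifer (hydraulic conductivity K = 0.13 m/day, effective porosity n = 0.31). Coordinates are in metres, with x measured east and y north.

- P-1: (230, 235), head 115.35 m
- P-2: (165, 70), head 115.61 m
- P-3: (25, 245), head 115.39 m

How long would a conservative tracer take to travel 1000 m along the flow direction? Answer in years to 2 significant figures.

4400 years

Three-point gradient (reference P-1): Δ to P-2 = (-65, -165, +0.26), Δ to P-3 = (-205, 10, +0.04).
∂h/∂x = -0.0002669, ∂h/∂y = -0.001471 (det = -34475).
|∇h| = √(-0.0002669² + -0.001471²) = 0.001495
Seepage velocity v = K·i/n = 0.13 × 0.001495 / 0.31 = 0.0006269 m/day.
t = 1000 / 0.0006269 = 1.595e+06 days = 4.37e+03 years.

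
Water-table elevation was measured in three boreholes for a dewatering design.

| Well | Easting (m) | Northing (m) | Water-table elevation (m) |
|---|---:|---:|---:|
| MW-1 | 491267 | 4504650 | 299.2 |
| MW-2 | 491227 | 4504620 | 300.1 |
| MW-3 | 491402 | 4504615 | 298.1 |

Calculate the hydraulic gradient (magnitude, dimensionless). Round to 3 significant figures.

Three-point gradient (reference MW-1): Δ to MW-2 = (-40, -30, +0.9), Δ to MW-3 = (135, -35, -1.1).
∂h/∂x = -0.01183, ∂h/∂y = -0.01422 (det = 5450).
|∇h| = √(-0.01183² + -0.01422²) = 0.0185

0.0185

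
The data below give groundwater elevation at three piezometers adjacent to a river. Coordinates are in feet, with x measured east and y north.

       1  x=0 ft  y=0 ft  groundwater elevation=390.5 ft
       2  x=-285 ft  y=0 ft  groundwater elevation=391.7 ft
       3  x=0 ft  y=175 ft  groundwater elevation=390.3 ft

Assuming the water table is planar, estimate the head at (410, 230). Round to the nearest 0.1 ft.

388.5 ft

∂h/∂x = (391.7 − 390.5) / (-285 − 0) = -0.004211
∂h/∂y = (390.3 − 390.5) / (175 − 0) = -0.001143
h(410, 230) = 390.5 + (-0.004211)·(410) + (-0.001143)·(230) = 390.5 -1.726 -0.263 = 388.511 ft.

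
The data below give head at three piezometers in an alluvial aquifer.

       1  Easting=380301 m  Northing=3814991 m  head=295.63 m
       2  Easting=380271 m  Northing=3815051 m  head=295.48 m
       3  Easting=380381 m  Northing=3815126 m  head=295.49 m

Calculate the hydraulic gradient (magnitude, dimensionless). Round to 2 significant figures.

Taking 1 as reference: 2−1 = (-30, 60, -0.15); 3−1 = (80, 135, -0.14).
Solve a·Δx + b·Δy = Δh: det = (-30)·135 − 80·60 = -8850.
∂h/∂x = [(-0.15)·135 − (-0.14)·60] / -8850 = +0.001339
∂h/∂y = [(-30)·(-0.14) − 80·(-0.15)] / -8850 = -0.001831
|∇h| = √(0.001339² + -0.001831²) = 0.002268

0.0023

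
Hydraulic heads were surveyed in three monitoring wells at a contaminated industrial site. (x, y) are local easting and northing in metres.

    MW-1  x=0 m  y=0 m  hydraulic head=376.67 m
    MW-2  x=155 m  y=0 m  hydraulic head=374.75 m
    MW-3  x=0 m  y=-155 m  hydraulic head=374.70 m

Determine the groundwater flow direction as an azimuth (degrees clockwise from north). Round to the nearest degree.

∂h/∂x = (374.75 − 376.67) / (155 − 0) = -0.01239
∂h/∂y = (374.70 − 376.67) / (-155 − 0) = +0.01271
Flow direction (−∇h) has components (+0.01239 E, -0.01271 N).
Azimuth = atan2(E, N) = atan2(+0.01239, -0.01271) = 135.7° ≈ 136°.

136°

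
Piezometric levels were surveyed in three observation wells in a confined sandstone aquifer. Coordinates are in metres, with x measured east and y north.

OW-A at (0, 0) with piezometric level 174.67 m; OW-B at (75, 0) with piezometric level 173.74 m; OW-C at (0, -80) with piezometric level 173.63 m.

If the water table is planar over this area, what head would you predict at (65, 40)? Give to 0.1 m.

174.4 m

∂h/∂x = (173.74 − 174.67) / (75 − 0) = -0.01240
∂h/∂y = (173.63 − 174.67) / (-80 − 0) = +0.01300
h(65, 40) = 174.67 + (-0.01240)·(65) + (+0.01300)·(40) = 174.67 -0.806 +0.520 = 174.384 m.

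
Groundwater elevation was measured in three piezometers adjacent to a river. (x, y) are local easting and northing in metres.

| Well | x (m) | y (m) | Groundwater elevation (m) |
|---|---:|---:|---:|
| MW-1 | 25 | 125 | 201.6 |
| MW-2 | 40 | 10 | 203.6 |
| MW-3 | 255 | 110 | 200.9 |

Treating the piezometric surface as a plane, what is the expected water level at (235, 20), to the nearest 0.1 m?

202.6 m

Three-point gradient (reference MW-1): Δ to MW-2 = (15, -115, +2.0), Δ to MW-3 = (230, -15, -0.7).
∂h/∂x = -0.004214, ∂h/∂y = -0.01794 (det = 26225).
h(235, 20) = 201.6 + (-0.004214)·(210) + (-0.01794)·(-105) = 201.6 -0.885 +1.884 = 202.599 m.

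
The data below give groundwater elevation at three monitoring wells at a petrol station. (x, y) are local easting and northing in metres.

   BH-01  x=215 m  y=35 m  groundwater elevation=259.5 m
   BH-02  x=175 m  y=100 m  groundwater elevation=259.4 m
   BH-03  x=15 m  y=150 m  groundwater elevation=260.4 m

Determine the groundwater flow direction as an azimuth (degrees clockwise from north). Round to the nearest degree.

051°

With h = a·x + b·y + c and BH-01 as origin, the differences give:
  (-40)·a + 65·b = -0.1
  (-200)·a + 115·b = +0.9
Eliminate b (×115 and ×65, subtract): 8400·a = -70.00 → a = ∂h/∂x = -0.008333
Back-substitute: b = ∂h/∂y = -0.006667.
Flow direction (−∇h) has components (+0.008333 E, +0.006667 N).
Azimuth = atan2(E, N) = atan2(+0.008333, +0.006667) = 51.3° ≈ 051°.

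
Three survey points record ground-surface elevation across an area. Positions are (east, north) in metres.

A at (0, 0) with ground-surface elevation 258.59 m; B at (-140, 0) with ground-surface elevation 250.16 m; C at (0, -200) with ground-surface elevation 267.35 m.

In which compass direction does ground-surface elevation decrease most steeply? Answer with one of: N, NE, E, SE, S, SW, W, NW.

∂z/∂x = (250.16 − 258.59) / (-140 − 0) = +0.06021
∂z/∂y = (267.35 − 258.59) / (-200 − 0) = -0.04380
Steepest decrease is along −∇f = (-0.06021 E, +0.04380 N) → northwest.

NW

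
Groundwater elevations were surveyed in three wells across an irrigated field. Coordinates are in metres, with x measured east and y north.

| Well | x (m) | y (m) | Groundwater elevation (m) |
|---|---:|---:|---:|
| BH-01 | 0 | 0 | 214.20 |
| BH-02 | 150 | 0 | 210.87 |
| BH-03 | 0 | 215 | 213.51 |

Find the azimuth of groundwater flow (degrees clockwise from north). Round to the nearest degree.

082°

∂h/∂x = (210.87 − 214.20) / (150 − 0) = -0.02220
∂h/∂y = (213.51 − 214.20) / (215 − 0) = -0.003209
Flow direction (−∇h) has components (+0.02220 E, +0.003209 N).
Azimuth = atan2(E, N) = atan2(+0.02220, +0.003209) = 81.8° ≈ 082°.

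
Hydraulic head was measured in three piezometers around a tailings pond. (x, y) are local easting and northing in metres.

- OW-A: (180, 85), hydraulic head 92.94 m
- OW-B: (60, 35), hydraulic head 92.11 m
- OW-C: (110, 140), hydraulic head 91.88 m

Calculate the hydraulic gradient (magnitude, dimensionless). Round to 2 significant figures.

With h = a·x + b·y + c and OW-A as origin, the differences give:
  (-120)·a + (-50)·b = -0.83
  (-70)·a + 55·b = -1.06
Eliminate b (×55 and ×(-50), subtract): -10100·a = -98.650 → a = ∂h/∂x = +0.009767
Back-substitute: b = ∂h/∂y = -0.006842.
|∇h| = √(0.009767² + -0.006842²) = 0.01193

0.012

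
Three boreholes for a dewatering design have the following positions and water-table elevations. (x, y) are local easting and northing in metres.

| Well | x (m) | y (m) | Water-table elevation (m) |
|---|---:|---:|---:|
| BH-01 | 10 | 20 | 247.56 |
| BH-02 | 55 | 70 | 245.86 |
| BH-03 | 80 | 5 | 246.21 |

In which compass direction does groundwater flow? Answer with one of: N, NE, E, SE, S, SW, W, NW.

Three-point gradient (reference BH-01): Δ to BH-02 = (45, 50, -1.70), Δ to BH-03 = (70, -15, -1.35).
∂h/∂x = -0.02228, ∂h/∂y = -0.01395 (det = -4175).
Flow = −∇h = (+0.02228 east, +0.01395 north), which points northeast.

NE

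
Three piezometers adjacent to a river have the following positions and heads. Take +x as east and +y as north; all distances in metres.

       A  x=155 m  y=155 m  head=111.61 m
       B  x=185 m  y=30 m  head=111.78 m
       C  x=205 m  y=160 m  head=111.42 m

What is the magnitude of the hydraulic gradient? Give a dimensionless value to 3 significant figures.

With h = a·x + b·y + c and A as origin, the differences give:
  30·a + (-125)·b = +0.17
  50·a + 5·b = -0.19
Eliminate b (×5 and ×(-125), subtract): 6400·a = -22.900 → a = ∂h/∂x = -0.003578
Back-substitute: b = ∂h/∂y = -0.002219.
|∇h| = √(-0.003578² + -0.002219²) = 0.00421

0.00421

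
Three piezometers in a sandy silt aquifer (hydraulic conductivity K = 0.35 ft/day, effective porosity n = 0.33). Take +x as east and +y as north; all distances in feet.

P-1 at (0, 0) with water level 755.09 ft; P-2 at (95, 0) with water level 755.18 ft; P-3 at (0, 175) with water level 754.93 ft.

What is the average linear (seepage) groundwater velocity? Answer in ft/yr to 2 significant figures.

0.51 ft/yr

∂h/∂x = (755.18 − 755.09) / (95 − 0) = +0.0009474
∂h/∂y = (754.93 − 755.09) / (175 − 0) = -0.0009143
|∇h| = √(0.0009474² + -0.0009143²) = 0.001317
Seepage velocity v = K·i/n = 0.35 × 0.001317 / 0.33 = 0.001397 ft/day = 0.5103 ft/yr.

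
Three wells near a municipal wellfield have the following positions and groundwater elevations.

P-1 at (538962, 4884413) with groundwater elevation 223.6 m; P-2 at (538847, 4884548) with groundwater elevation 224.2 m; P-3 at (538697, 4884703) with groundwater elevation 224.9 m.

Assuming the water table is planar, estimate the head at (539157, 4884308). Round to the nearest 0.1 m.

223.1 m

Taking P-1 as reference: P-2−P-1 = (-115, 135, +0.6); P-3−P-1 = (-265, 290, +1.3).
Determinant of the coordinate differences = (-115)·290 − (-265)·135 = 2425.
∂h/∂x = [(+0.6)·290 − (+1.3)·135] / 2425 = -0.0006186
∂h/∂y = [(-115)·(+1.3) − (-265)·(+0.6)] / 2425 = +0.003918
h(539157, 4884308) = 223.6 + (-0.0006186)·(195) + (+0.003918)·(-105) = 223.6 -0.121 -0.411 = 223.068 m.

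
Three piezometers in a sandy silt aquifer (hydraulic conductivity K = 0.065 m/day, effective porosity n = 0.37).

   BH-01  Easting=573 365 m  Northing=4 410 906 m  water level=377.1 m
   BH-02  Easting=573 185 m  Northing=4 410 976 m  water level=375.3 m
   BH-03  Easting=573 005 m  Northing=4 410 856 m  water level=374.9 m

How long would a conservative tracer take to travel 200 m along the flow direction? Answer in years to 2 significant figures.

300 years

Three-point gradient (reference BH-01): Δ to BH-02 = (-180, 70, -1.8), Δ to BH-03 = (-360, -50, -2.2).
∂h/∂x = +0.007135, ∂h/∂y = -0.007368 (det = 34200).
|∇h| = √(0.007135² + -0.007368²) = 0.01026
Seepage velocity v = K·i/n = 0.065 × 0.01026 / 0.37 = 0.001802 m/day.
t = 200 / 0.001802 = 1.11e+05 days = 304 years.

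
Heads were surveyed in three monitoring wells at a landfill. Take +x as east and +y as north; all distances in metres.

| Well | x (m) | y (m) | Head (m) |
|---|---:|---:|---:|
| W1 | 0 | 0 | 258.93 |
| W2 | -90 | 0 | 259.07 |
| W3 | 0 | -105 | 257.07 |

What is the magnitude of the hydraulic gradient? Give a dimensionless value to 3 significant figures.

∂h/∂x = (259.07 − 258.93) / (-90 − 0) = -0.001556
∂h/∂y = (257.07 − 258.93) / (-105 − 0) = +0.01771
|∇h| = √(-0.001556² + 0.01771²) = 0.01778

0.0178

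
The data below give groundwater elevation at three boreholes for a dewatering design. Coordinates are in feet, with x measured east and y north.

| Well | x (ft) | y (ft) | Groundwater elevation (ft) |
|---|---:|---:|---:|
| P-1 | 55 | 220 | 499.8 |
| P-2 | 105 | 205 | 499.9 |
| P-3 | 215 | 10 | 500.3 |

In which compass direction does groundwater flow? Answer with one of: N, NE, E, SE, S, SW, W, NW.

With h = a·x + b·y + c and P-1 as origin, the differences give:
  50·a + (-15)·b = +0.1
  160·a + (-210)·b = +0.5
Eliminate b (×(-210) and ×(-15), subtract): -8100·a = -13.50 → a = ∂h/∂x = +0.001667
Back-substitute: b = ∂h/∂y = -0.001111.
Flow = −∇h = (-0.001667 east, +0.001111 north), which points northwest.

NW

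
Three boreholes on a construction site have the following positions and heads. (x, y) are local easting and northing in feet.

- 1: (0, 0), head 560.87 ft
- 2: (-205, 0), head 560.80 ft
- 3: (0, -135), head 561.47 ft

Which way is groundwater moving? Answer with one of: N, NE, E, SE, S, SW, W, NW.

∂h/∂x = (560.80 − 560.87) / (-205 − 0) = +0.0003415
∂h/∂y = (561.47 − 560.87) / (-135 − 0) = -0.004444
Flow = −∇h = (-0.0003415 east, +0.004444 north), which points north.

N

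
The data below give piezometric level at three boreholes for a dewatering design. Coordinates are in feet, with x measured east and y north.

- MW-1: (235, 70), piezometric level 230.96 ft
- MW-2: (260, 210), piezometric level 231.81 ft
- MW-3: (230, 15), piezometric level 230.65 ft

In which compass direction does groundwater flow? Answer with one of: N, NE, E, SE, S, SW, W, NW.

Differences from MW-1: to MW-2 (Δx, Δy, Δh) = (25, 140, +0.85); to MW-3 = (-5, -55, -0.31).
Determinant of the coordinate differences = 25·(-55) − (-5)·140 = -675.
∂h/∂x = [(+0.85)·(-55) − (-0.31)·140] / -675 = +0.004963
∂h/∂y = [25·(-0.31) − (-5)·(+0.85)] / -675 = +0.005185
Flow = −∇h = (-0.004963 east, -0.005185 north), which points southwest.

SW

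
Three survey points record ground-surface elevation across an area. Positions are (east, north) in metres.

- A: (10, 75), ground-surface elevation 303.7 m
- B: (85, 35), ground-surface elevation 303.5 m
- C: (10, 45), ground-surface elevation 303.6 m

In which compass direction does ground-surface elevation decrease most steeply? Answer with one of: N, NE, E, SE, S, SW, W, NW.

S

Taking A as reference: B−A = (75, -40, -0.2); C−A = (0, -30, -0.1).
Solve a·Δx + b·Δy = Δz: det = 75·(-30) − 0·(-40) = -2250.
∂z/∂x = [(-0.2)·(-30) − (-0.1)·(-40)] / -2250 = -0.0008889
∂z/∂y = [75·(-0.1) − 0·(-0.2)] / -2250 = +0.003333
Steepest decrease is along −∇f = (+0.0008889 E, -0.003333 N) → south.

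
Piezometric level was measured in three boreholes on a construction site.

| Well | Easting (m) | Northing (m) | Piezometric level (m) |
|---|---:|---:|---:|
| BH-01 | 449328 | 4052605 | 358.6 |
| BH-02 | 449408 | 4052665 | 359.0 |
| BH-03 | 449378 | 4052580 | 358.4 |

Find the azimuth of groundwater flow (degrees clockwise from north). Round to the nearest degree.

Three-point gradient (reference BH-01): Δ to BH-02 = (80, 60, +0.4), Δ to BH-03 = (50, -25, -0.2).
∂h/∂x = -0.0004000, ∂h/∂y = +0.007200 (det = -5000).
Flow direction (−∇h) has components (+0.0004000 E, -0.007200 N).
Azimuth = atan2(E, N) = atan2(+0.0004000, -0.007200) = 176.8° ≈ 177°.

177°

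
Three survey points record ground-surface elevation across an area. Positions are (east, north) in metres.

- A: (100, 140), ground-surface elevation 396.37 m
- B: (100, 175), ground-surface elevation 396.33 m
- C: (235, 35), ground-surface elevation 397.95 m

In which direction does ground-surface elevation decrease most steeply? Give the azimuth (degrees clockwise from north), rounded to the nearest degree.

276°

Three-point gradient (reference A): Δ to B = (0, 35, -0.04), Δ to C = (135, -105, +1.58).
∂z/∂x = +0.01081, ∂z/∂y = -0.001143 (det = -4725).
Steepest decrease is along −∇f: components (-0.01081 E, +0.001143 N).
Azimuth = atan2(-0.01081, +0.001143) = 276.0° ≈ 276°.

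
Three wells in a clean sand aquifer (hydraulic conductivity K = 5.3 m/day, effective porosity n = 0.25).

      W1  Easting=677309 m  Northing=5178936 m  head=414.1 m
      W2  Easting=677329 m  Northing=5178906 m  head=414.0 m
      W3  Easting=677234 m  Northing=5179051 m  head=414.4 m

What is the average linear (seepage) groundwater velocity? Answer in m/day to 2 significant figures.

Differences from W1: to W2 (Δx, Δy, Δh) = (20, -30, -0.1); to W3 = (-75, 115, +0.3).
Solve a·Δx + b·Δy = Δh: det = 20·115 − (-75)·(-30) = 50.
∂h/∂x = [(-0.1)·115 − (+0.3)·(-30)] / 50 = -0.05000
∂h/∂y = [20·(+0.3) − (-75)·(-0.1)] / 50 = -0.03000
|∇h| = √(-0.05000² + -0.03000²) = 0.05831
Seepage velocity v = K·i/n = 5.3 × 0.05831 / 0.25 = 1.236 m/day.

1.2 m/day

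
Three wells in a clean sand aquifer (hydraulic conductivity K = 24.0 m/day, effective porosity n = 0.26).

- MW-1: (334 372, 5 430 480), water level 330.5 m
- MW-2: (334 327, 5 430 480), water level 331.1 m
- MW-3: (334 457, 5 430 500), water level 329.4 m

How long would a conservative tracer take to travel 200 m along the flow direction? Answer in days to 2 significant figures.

Three-point gradient (reference MW-1): Δ to MW-2 = (-45, 0, +0.6), Δ to MW-3 = (85, 20, -1.1).
∂h/∂x = -0.01333, ∂h/∂y = +0.001667 (det = -900).
|∇h| = √(-0.01333² + 0.001667²) = 0.01343
Seepage velocity v = K·i/n = 24.0 × 0.01343 / 0.26 = 1.24 m/day.
t = 200 / 1.24 = 161.3 days.

160 days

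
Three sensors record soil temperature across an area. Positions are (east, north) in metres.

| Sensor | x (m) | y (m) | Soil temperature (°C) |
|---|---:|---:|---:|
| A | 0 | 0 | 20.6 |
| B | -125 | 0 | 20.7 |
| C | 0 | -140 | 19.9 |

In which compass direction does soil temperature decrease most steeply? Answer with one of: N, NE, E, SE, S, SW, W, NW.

∂T/∂x = (20.7 − 20.6) / (-125 − 0) = -0.0008000
∂T/∂y = (19.9 − 20.6) / (-140 − 0) = +0.005000
Steepest decrease is along −∇f = (+0.0008000 E, -0.005000 N) → south.

S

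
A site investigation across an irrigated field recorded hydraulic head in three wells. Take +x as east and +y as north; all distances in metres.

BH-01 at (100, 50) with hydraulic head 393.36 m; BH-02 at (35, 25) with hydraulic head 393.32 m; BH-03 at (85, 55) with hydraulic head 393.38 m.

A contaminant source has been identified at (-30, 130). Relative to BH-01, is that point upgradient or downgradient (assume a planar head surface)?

Differences from BH-01: to BH-02 (Δx, Δy, Δh) = (-65, -25, -0.04); to BH-03 = (-15, 5, +0.02).
Solve a·Δx + b·Δy = Δh: det = (-65)·5 − (-15)·(-25) = -700.
∂h/∂x = [(-0.04)·5 − (+0.02)·(-25)] / -700 = -0.0004286
∂h/∂y = [(-65)·(+0.02) − (-15)·(-0.04)] / -700 = +0.002714
Head at (-30, 130) = 393.36 + (-0.0004286)·(-130) + (+0.002714)·(80) = 393.63 m.
That is higher than the 393.36 m at BH-01, so the point is upgradient.

upgradient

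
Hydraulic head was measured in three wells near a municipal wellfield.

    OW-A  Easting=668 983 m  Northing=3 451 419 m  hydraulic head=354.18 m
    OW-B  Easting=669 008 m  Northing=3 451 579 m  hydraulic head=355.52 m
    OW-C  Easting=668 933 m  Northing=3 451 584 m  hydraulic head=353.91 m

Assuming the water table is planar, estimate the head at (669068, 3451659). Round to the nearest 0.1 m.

Differences from OW-A: to OW-B (Δx, Δy, Δh) = (25, 160, +1.34); to OW-C = (-50, 165, -0.27).
Determinant of the coordinate differences = 25·165 − (-50)·160 = 12125.
∂h/∂x = [(+1.34)·165 − (-0.27)·160] / 12125 = +0.02180
∂h/∂y = [25·(-0.27) − (-50)·(+1.34)] / 12125 = +0.004969
h(669068, 3451659) = 354.18 + (+0.02180)·(85) + (+0.004969)·(240) = 354.18 +1.853 +1.193 = 357.225 m.

357.2 m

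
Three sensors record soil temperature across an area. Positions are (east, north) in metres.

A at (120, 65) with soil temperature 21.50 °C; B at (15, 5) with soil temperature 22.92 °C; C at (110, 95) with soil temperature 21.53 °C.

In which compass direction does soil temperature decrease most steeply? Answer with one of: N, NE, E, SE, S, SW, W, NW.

E

Three-point gradient (reference A): Δ to B = (-105, -60, +1.42), Δ to C = (-10, 30, +0.03).
∂T/∂x = -0.01184, ∂T/∂y = -0.002947 (det = -3750).
Steepest decrease is along −∇f = (+0.01184 E, +0.002947 N) → east.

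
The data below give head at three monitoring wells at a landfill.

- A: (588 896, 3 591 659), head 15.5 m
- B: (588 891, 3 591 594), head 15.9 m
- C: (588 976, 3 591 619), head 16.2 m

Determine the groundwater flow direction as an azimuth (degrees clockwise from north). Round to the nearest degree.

320°

Differences from A: to B (Δx, Δy, Δh) = (-5, -65, +0.4); to C = (80, -40, +0.7).
Determinant of the coordinate differences = (-5)·(-40) − 80·(-65) = 5400.
∂h/∂x = [(+0.4)·(-40) − (+0.7)·(-65)] / 5400 = +0.005463
∂h/∂y = [(-5)·(+0.7) − 80·(+0.4)] / 5400 = -0.006574
Flow direction (−∇h) has components (-0.005463 E, +0.006574 N).
Azimuth = atan2(E, N) = atan2(-0.005463, +0.006574) = 320.3° ≈ 320°.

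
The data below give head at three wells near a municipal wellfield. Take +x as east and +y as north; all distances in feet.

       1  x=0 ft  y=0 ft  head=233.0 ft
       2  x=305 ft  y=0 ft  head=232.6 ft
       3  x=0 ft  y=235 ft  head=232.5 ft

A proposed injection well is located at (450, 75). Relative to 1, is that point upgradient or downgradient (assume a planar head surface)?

∂h/∂x = (232.6 − 233.0) / (305 − 0) = -0.001311
∂h/∂y = (232.5 − 233.0) / (235 − 0) = -0.002128
Head at (450, 75) = 233.0 + (-0.001311)·(450) + (-0.002128)·(75) = 232.25 ft.
That is lower than the 233.0 ft at 1, so the point is downgradient.

downgradient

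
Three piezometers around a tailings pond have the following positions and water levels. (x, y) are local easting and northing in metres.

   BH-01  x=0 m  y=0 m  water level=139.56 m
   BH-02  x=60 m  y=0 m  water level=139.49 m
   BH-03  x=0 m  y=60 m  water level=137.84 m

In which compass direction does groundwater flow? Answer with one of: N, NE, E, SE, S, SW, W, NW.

∂h/∂x = (139.49 − 139.56) / (60 − 0) = -0.001167
∂h/∂y = (137.84 − 139.56) / (60 − 0) = -0.02867
Flow = −∇h = (+0.001167 east, +0.02867 north), which points north.

N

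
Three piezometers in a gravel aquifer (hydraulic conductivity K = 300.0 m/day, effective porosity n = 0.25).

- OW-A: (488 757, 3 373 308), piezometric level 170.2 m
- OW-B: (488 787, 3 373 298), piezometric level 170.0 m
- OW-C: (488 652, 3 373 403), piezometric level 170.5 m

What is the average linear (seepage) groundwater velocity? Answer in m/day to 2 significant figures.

13 m/day

With h = a·x + b·y + c and OW-A as origin, the differences give:
  30·a + (-10)·b = -0.2
  (-105)·a + 95·b = +0.3
Eliminate b (×95 and ×(-10), subtract): 1800·a = -16.00 → a = ∂h/∂x = -0.008889
Back-substitute: b = ∂h/∂y = -0.006667.
|∇h| = √(-0.008889² + -0.006667²) = 0.01111
Seepage velocity v = K·i/n = 300.0 × 0.01111 / 0.25 = 13.33 m/day.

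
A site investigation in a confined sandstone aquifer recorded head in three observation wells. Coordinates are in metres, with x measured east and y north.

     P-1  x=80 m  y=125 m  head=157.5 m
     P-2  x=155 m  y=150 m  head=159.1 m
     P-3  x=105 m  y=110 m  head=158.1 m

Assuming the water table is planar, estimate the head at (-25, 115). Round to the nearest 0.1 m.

155.2 m

With h = a·x + b·y + c and P-1 as origin, the differences give:
  75·a + 25·b = +1.6
  25·a + (-15)·b = +0.6
Eliminate b (×(-15) and ×25, subtract): -1750·a = -39.00 → a = ∂h/∂x = +0.02229
Back-substitute: b = ∂h/∂y = -0.002857.
h(-25, 115) = 157.5 + (+0.02229)·(-105) + (-0.002857)·(-10) = 157.5 -2.340 +0.029 = 155.189 m.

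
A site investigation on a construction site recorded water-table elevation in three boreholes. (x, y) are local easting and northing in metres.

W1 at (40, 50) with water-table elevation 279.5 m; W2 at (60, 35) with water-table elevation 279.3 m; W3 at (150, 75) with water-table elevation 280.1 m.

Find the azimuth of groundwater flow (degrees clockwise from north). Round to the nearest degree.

Differences from W1: to W2 (Δx, Δy, Δh) = (20, -15, -0.2); to W3 = (110, 25, +0.6).
Solve a·Δx + b·Δy = Δh: det = 20·25 − 110·(-15) = 2150.
∂h/∂x = [(-0.2)·25 − (+0.6)·(-15)] / 2150 = +0.001860
∂h/∂y = [20·(+0.6) − 110·(-0.2)] / 2150 = +0.01581
Flow direction (−∇h) has components (-0.001860 E, -0.01581 N).
Azimuth = atan2(E, N) = atan2(-0.001860, -0.01581) = 186.7° ≈ 187°.

187°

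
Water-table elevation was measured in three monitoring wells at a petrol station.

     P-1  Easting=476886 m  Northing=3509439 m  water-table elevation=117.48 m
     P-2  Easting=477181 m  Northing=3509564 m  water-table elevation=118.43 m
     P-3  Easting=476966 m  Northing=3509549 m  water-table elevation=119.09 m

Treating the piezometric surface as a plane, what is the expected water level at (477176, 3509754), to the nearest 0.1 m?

121.8 m

Taking P-1 as reference: P-2−P-1 = (295, 125, +0.95); P-3−P-1 = (80, 110, +1.61).
Solve a·Δx + b·Δy = Δh: det = 295·110 − 80·125 = 22450.
∂h/∂x = [(+0.95)·110 − (+1.61)·125] / 22450 = -0.004310
∂h/∂y = [295·(+1.61) − 80·(+0.95)] / 22450 = +0.01777
h(477176, 3509754) = 117.48 + (-0.004310)·(290) + (+0.01777)·(315) = 117.48 -1.250 +5.598 = 121.828 m.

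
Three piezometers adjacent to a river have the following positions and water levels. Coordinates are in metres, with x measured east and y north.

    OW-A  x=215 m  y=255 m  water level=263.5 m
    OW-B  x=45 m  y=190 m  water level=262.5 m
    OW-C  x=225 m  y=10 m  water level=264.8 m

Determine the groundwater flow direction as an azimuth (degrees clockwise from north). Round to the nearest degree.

Differences from OW-A: to OW-B (Δx, Δy, Δh) = (-170, -65, -1.0); to OW-C = (10, -245, +1.3).
Solve a·Δx + b·Δy = Δh: det = (-170)·(-245) − 10·(-65) = 42300.
∂h/∂x = [(-1.0)·(-245) − (+1.3)·(-65)] / 42300 = +0.007790
∂h/∂y = [(-170)·(+1.3) − 10·(-1.0)] / 42300 = -0.004988
Flow direction (−∇h) has components (-0.007790 E, +0.004988 N).
Azimuth = atan2(E, N) = atan2(-0.007790, +0.004988) = 302.6° ≈ 303°.

303°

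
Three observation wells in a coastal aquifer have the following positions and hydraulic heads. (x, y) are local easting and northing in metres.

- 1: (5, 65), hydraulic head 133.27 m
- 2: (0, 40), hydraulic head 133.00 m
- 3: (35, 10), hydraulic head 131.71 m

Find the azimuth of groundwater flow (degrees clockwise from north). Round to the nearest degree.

Taking 1 as reference: 2−1 = (-5, -25, -0.27); 3−1 = (30, -55, -1.56).
Determinant of the coordinate differences = (-5)·(-55) − 30·(-25) = 1025.
∂h/∂x = [(-0.27)·(-55) − (-1.56)·(-25)] / 1025 = -0.02356
∂h/∂y = [(-5)·(-1.56) − 30·(-0.27)] / 1025 = +0.01551
Flow direction (−∇h) has components (+0.02356 E, -0.01551 N).
Azimuth = atan2(E, N) = atan2(+0.02356, -0.01551) = 123.4° ≈ 123°.

123°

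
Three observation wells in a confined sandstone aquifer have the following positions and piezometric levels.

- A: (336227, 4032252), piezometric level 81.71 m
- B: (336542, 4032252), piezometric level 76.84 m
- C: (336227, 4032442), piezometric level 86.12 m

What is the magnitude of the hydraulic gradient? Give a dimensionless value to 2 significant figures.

∂h/∂x = (76.84 − 81.71) / (336542 − 336227) = -0.01546
∂h/∂y = (86.12 − 81.71) / (4032442 − 4032252) = +0.02321
|∇h| = √(-0.01546² + 0.02321²) = 0.02789

0.028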